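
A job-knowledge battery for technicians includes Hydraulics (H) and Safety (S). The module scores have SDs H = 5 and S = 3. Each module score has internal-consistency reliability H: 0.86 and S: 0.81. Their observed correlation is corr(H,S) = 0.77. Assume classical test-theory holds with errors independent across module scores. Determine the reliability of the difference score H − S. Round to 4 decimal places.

Var(H−S) = 5² + 3² − 2·5·3·0.77 = 34 − 23.1 = 10.9.
With uncorrelated errors the cross-covariances are all true-score covariance, so they carry over unchanged; only the diagonal terms shrink to ρᵢσᵢ².
True-score variance = [5²·0.86 + 3²·0.81] − 23.1 = 28.79 − 23.1 = 5.69.
Reliability = 5.69 / 10.9 = 0.5220.

0.5220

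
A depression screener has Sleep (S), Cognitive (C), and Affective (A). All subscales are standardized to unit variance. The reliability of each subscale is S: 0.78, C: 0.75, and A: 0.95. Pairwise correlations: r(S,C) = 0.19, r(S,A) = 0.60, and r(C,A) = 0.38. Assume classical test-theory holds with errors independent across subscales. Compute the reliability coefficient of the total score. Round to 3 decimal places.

Var(S+C+A) = 3 + 2·[0.19 + 0.60 + 0.38] = 3 + 2.34 = 5.34.
Under uncorrelated errors the observed covariances equal the true-score covariances, so only the own-variance terms attenuate.
True-score variance = [0.78 + 0.75 + 0.95] + 2.34 = 2.48 + 2.34 = 4.82.
Reliability = 4.82 / 5.34 = 0.903.

0.903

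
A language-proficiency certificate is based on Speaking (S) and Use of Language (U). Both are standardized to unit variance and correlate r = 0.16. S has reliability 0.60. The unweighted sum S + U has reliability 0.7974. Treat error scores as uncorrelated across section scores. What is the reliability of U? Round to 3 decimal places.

0.930

Var(S+U) = 2 + 2·0.16 = 2.320.
True-score variance = ρ_S + ρ_U + 2·0.16, so 0.7974 = (0.60 + ρ_U + 0.32) / 2.320.
ρ_U = 0.7974·2.320 − 0.60 − 0.32 = 0.930.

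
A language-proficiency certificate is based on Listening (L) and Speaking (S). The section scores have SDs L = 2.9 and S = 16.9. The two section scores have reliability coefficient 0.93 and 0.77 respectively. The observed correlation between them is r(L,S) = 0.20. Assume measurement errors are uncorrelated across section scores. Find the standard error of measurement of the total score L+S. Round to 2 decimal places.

8.14

Var(total) = 294.02 + 19.604 = 313.624.
True-score variance = 227.741 + 19.604 = 247.345, so reliability = 0.7887.
Error variance = 313.624 − 247.345 = 66.279; SEM = √66.279 = 8.14.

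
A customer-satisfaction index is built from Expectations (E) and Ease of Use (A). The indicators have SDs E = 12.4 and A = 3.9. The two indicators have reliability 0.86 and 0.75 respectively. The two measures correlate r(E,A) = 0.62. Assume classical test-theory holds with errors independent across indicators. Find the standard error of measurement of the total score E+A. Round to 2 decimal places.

5.03

Var(total) = 168.97 + 59.9664 = 228.936.
True-score variance = 143.641 + 59.9664 = 203.608, so reliability = 0.8894.
Error variance = 228.936 − 203.608 = 25.3289; SEM = √25.3289 = 5.03.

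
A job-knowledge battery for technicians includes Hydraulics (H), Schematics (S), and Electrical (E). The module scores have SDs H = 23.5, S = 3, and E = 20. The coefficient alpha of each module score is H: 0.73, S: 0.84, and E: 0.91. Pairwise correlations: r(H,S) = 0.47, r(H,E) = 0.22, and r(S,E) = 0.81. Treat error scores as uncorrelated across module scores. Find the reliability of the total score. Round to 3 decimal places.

0.860

Var(H+S+E) = 23.5² + 3² + 20² + 2·[23.5·3·0.47 + 23.5·20·0.22 + 3·20·0.81] = 961.25 + 370.27 = 1331.52.
With uncorrelated errors the cross-covariances are all true-score covariance, so they carry over unchanged; only the diagonal terms shrink to ρᵢσᵢ².
True-score variance = [23.5²·0.73 + 3²·0.84 + 20²·0.91] + 370.27 = 774.702 + 370.27 = 1144.97.
Reliability = 1144.97 / 1331.52 = 0.860.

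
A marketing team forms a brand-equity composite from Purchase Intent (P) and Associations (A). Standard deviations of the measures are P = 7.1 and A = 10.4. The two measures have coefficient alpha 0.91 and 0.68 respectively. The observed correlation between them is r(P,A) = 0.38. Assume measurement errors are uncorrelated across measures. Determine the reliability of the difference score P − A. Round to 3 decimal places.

0.618

Var(P−A) = 7.1² + 10.4² − 2·7.1·10.4·0.38 = 158.57 − 56.1184 = 102.452.
Under uncorrelated errors the observed covariances equal the true-score covariances, so only the own-variance terms attenuate.
True-score variance = [7.1²·0.91 + 10.4²·0.68] − 56.1184 = 119.422 − 56.1184 = 63.3035.
Reliability = 63.3035 / 102.452 = 0.618.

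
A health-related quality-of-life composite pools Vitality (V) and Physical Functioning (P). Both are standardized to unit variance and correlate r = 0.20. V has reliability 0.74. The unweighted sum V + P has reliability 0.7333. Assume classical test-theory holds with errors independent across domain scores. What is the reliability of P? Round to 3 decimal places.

0.620

Var(V+P) = 2 + 2·0.20 = 2.400.
True-score variance = ρ_V + ρ_P + 2·0.20, so 0.7333 = (0.74 + ρ_P + 0.40) / 2.400.
ρ_P = 0.7333·2.400 − 0.74 − 0.40 = 0.620.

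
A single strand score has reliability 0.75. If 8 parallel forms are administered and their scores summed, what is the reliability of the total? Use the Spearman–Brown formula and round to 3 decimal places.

0.960

ρ_k = kρ / (1 + (k−1)ρ) = 8·0.75 / (1 + 7·0.75) = 6.000 / 6.250 = 0.960.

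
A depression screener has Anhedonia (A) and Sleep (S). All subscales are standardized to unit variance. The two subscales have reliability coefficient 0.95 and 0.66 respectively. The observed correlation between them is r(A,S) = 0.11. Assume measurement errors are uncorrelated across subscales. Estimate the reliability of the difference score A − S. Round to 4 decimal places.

Var(A−S) = 1 + 1 − 2·0.11 = 2 − 0.22 = 1.78.
Because errors are independent across components, Cov(Tᵢ,Tⱼ) = Cov(Xᵢ,Xⱼ); the off-diagonal part of the true-score variance is the same as above.
True-score variance = [0.95 + 0.66] − 0.22 = 1.61 − 0.22 = 1.39.
Reliability = 1.39 / 1.78 = 0.7809.

0.7809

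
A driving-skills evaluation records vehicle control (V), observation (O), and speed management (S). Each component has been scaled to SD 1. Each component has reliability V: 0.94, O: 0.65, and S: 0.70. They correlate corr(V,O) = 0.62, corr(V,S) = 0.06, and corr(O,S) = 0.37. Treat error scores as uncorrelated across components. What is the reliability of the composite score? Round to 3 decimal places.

Var(V+O+S) = 3 + 2·[0.62 + 0.06 + 0.37] = 3 + 2.1 = 5.1.
Because errors are independent across components, Cov(Tᵢ,Tⱼ) = Cov(Xᵢ,Xⱼ); the off-diagonal part of the true-score variance is the same as above.
True-score variance = [0.94 + 0.65 + 0.70] + 2.1 = 2.29 + 2.1 = 4.39.
Reliability = 4.39 / 5.1 = 0.861.

0.861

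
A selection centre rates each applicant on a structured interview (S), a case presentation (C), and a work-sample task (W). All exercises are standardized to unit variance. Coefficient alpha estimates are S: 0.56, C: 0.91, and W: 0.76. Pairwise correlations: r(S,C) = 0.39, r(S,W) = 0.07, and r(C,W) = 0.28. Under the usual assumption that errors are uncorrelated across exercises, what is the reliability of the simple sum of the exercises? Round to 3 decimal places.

Var(S+C+W) = 3 + 2·[0.39 + 0.07 + 0.28] = 3 + 1.48 = 4.48.
Because errors are independent across components, Cov(Tᵢ,Tⱼ) = Cov(Xᵢ,Xⱼ); the off-diagonal part of the true-score variance is the same as above.
True-score variance = [0.56 + 0.91 + 0.76] + 1.48 = 2.23 + 1.48 = 3.71.
Reliability = 3.71 / 4.48 = 0.828.

0.828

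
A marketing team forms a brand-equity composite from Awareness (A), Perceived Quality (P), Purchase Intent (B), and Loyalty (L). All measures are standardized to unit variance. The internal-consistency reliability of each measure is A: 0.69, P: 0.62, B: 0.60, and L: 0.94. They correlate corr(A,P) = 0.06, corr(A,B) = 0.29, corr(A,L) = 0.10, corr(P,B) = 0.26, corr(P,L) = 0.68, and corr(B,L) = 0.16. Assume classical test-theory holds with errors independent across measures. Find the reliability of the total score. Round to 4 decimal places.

Var(A+P+B+L) = 4 + 2·[0.06 + 0.29 + 0.10 + 0.26 + 0.68 + 0.16] = 4 + 3.1 = 7.1.
Under uncorrelated errors the observed covariances equal the true-score covariances, so only the own-variance terms attenuate.
True-score variance = [0.69 + 0.62 + 0.60 + 0.94] + 3.1 = 2.85 + 3.1 = 5.95.
Reliability = 5.95 / 7.1 = 0.8380.

0.8380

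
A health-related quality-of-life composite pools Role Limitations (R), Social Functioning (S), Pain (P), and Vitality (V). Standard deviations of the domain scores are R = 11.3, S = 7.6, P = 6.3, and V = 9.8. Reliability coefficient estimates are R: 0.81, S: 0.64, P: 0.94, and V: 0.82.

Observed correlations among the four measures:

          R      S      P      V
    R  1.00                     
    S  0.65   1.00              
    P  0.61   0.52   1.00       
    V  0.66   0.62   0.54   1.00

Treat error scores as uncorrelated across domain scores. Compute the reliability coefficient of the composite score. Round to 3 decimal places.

Var(R+S+P+V) = 11.3² + 7.6² + 6.3² + 9.8² + 2·[11.3·7.6·0.65 + 11.3·6.3·0.61 + 11.3·9.8·0.66 + 7.6·6.3·0.52 + 7.6·9.8·0.62 + 6.3·9.8·0.54] = 321.18 + 553.502 = 874.682.
Under uncorrelated errors the observed covariances equal the true-score covariances, so only the own-variance terms attenuate.
True-score variance = [11.3²·0.81 + 7.6²·0.64 + 6.3²·0.94 + 9.8²·0.82] + 553.502 = 256.457 + 553.502 = 809.959.
Reliability = 809.959 / 874.682 = 0.926.

0.926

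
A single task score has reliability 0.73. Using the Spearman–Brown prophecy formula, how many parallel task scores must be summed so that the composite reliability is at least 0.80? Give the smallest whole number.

2

k ≥ ρ*(1−ρ₁)/(ρ₁(1−ρ*)) = 0.80·0.27 / (0.73·0.20) = 1.479.
Smallest integer k = 2.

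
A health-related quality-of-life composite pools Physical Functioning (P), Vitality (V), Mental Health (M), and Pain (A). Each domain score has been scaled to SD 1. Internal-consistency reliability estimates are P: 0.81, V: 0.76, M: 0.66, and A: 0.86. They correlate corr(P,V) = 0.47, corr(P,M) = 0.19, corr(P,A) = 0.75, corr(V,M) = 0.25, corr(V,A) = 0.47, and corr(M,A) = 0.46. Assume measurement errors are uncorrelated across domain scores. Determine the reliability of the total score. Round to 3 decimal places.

0.901

Var(P+V+M+A) = 4 + 2·[0.47 + 0.19 + 0.75 + 0.25 + 0.47 + 0.46] = 4 + 5.18 = 9.18.
Because errors are independent across components, Cov(Tᵢ,Tⱼ) = Cov(Xᵢ,Xⱼ); the off-diagonal part of the true-score variance is the same as above.
True-score variance = [0.81 + 0.76 + 0.66 + 0.86] + 5.18 = 3.09 + 5.18 = 8.27.
Reliability = 8.27 / 9.18 = 0.901.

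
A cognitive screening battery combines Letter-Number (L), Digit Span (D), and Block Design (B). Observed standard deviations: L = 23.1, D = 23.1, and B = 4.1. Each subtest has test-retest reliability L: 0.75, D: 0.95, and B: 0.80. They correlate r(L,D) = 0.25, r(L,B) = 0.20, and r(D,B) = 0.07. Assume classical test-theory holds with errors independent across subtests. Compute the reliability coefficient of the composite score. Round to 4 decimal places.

Var(L+D+B) = 23.1² + 23.1² + 4.1² + 2·[23.1·23.1·0.25 + 23.1·4.1·0.20 + 23.1·4.1·0.07] = 1084.03 + 317.948 = 1401.98.
Because errors are independent across components, Cov(Tᵢ,Tⱼ) = Cov(Xᵢ,Xⱼ); the off-diagonal part of the true-score variance is the same as above.
True-score variance = [23.1²·0.75 + 23.1²·0.95 + 4.1²·0.80] + 317.948 = 920.585 + 317.948 = 1238.53.
Reliability = 1238.53 / 1401.98 = 0.8834.

0.8834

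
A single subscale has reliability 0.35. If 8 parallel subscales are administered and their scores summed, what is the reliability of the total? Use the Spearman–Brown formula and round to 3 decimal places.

0.812

ρ_k = kρ / (1 + (k−1)ρ) = 8·0.35 / (1 + 7·0.35) = 2.800 / 3.450 = 0.812.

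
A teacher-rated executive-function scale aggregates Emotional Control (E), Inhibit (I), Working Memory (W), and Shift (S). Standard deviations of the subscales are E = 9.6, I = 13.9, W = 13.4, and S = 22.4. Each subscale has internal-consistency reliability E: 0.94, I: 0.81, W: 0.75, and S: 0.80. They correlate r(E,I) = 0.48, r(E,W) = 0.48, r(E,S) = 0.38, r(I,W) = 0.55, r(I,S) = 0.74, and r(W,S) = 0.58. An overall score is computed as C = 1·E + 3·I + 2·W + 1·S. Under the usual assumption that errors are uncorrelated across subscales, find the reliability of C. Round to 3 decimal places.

Var(C) = 9.6² + 3²·13.9² + 2²·13.4² + 22.4² + 2·[3·9.6·13.9·0.48 + 2·9.6·13.4·0.48 + 9.6·22.4·0.38 + 6·13.9·13.4·0.55 + 3·13.9·22.4·0.74 + 2·13.4·22.4·0.58] = 3051.05 + 4102.85 = 7153.9.
Under uncorrelated errors the observed covariances equal the true-score covariances, so only the own-variance terms attenuate.
True-score variance = [9.6²·0.94 + 3²·13.9²·0.81 + 2²·13.4²·0.75 + 22.4²·0.80] + 4102.85 = 2435.22 + 4102.85 = 6538.07.
Reliability = 6538.07 / 7153.9 = 0.914.

0.914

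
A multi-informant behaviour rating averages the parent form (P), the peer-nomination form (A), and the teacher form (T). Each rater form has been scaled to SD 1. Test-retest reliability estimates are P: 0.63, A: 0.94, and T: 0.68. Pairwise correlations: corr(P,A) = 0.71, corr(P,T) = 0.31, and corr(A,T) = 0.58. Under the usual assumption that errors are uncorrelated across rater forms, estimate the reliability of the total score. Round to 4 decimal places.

Var(P+A+T) = 3 + 2·[0.71 + 0.31 + 0.58] = 3 + 3.2 = 6.2.
Because errors are independent across components, Cov(Tᵢ,Tⱼ) = Cov(Xᵢ,Xⱼ); the off-diagonal part of the true-score variance is the same as above.
True-score variance = [0.63 + 0.94 + 0.68] + 3.2 = 2.25 + 3.2 = 5.45.
Reliability = 5.45 / 6.2 = 0.8790.

0.8790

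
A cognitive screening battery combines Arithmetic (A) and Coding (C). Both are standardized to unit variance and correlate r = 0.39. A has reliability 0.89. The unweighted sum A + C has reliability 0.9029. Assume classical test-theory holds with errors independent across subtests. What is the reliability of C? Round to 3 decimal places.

0.840

Var(A+C) = 2 + 2·0.39 = 2.780.
True-score variance = ρ_A + ρ_C + 2·0.39, so 0.9029 = (0.89 + ρ_C + 0.78) / 2.780.
ρ_C = 0.9029·2.780 − 0.89 − 0.78 = 0.840.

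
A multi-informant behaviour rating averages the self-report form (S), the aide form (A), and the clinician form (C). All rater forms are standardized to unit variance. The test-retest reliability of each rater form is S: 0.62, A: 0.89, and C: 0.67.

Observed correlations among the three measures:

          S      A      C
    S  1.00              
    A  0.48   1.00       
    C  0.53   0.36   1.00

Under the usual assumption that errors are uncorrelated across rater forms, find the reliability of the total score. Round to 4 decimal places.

Var(S+A+C) = 3 + 2·[0.48 + 0.53 + 0.36] = 3 + 2.74 = 5.74.
Under uncorrelated errors the observed covariances equal the true-score covariances, so only the own-variance terms attenuate.
True-score variance = [0.62 + 0.89 + 0.67] + 2.74 = 2.18 + 2.74 = 4.92.
Reliability = 4.92 / 5.74 = 0.8571.

0.8571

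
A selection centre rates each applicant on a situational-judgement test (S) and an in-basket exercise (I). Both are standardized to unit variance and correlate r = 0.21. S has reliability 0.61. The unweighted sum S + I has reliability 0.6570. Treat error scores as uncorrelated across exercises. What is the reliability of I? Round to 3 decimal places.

Var(S+I) = 2 + 2·0.21 = 2.420.
True-score variance = ρ_S + ρ_I + 2·0.21, so 0.6570 = (0.61 + ρ_I + 0.42) / 2.420.
ρ_I = 0.6570·2.420 − 0.61 − 0.42 = 0.560.

0.560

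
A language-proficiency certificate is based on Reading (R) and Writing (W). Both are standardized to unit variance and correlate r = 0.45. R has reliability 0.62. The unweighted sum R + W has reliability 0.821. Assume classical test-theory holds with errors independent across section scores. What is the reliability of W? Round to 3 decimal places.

0.861

Var(R+W) = 2 + 2·0.45 = 2.900.
True-score variance = ρ_R + ρ_W + 2·0.45, so 0.821 = (0.62 + ρ_W + 0.90) / 2.900.
ρ_W = 0.821·2.900 − 0.62 − 0.90 = 0.861.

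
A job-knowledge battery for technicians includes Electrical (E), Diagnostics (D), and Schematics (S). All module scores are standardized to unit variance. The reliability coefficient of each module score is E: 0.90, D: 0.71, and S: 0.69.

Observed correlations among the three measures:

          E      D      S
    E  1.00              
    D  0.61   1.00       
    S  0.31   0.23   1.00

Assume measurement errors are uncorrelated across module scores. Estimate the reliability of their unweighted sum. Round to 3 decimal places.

0.868

Var(E+D+S) = 3 + 2·[0.61 + 0.31 + 0.23] = 3 + 2.3 = 5.3.
Because errors are independent across components, Cov(Tᵢ,Tⱼ) = Cov(Xᵢ,Xⱼ); the off-diagonal part of the true-score variance is the same as above.
True-score variance = [0.90 + 0.71 + 0.69] + 2.3 = 2.3 + 2.3 = 4.6.
Reliability = 4.6 / 5.3 = 0.868.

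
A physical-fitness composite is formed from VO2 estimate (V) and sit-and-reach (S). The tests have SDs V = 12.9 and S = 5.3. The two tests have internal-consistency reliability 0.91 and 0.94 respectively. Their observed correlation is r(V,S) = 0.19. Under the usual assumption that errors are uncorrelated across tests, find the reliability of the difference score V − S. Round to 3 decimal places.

Var(V−S) = 12.9² + 5.3² − 2·12.9·5.3·0.19 = 194.5 − 25.9806 = 168.519.
Under uncorrelated errors the observed covariances equal the true-score covariances, so only the own-variance terms attenuate.
True-score variance = [12.9²·0.91 + 5.3²·0.94] − 25.9806 = 177.838 − 25.9806 = 151.857.
Reliability = 151.857 / 168.519 = 0.901.

0.901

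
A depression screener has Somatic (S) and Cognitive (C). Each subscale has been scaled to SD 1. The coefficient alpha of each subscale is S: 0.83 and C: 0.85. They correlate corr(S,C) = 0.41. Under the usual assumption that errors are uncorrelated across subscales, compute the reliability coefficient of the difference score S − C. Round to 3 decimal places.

0.729

Var(S−C) = 1 + 1 − 2·0.41 = 2 − 0.82 = 1.18.
With uncorrelated errors the cross-covariances are all true-score covariance, so they carry over unchanged; only the diagonal terms shrink to ρᵢσᵢ².
True-score variance = [0.83 + 0.85] − 0.82 = 1.68 − 0.82 = 0.86.
Reliability = 0.86 / 1.18 = 0.729.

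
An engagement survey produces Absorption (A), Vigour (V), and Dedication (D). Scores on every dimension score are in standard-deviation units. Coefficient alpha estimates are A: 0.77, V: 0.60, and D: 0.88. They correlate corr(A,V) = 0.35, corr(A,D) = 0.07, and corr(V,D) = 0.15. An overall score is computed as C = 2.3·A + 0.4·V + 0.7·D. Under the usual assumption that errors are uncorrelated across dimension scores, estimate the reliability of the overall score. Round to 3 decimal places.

Var(C) = 2.3² + 0.4² + 0.7² + 2·[0.92·0.35 + 1.61·0.07 + 0.28·0.15] = 5.94 + 0.9534 = 6.8934.
Under uncorrelated errors the observed covariances equal the true-score covariances, so only the own-variance terms attenuate.
True-score variance = [2.3²·0.77 + 0.4²·0.60 + 0.7²·0.88] + 0.9534 = 4.6005 + 0.9534 = 5.5539.
Reliability = 5.5539 / 6.8934 = 0.806.

0.806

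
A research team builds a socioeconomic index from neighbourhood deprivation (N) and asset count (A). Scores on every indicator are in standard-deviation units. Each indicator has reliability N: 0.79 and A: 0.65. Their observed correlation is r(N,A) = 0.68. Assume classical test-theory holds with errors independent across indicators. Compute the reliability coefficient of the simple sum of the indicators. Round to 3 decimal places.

Var(N+A) = 2 + 2·[0.68] = 2 + 1.36 = 3.36.
With uncorrelated errors the cross-covariances are all true-score covariance, so they carry over unchanged; only the diagonal terms shrink to ρᵢσᵢ².
True-score variance = [0.79 + 0.65] + 1.36 = 1.44 + 1.36 = 2.8.
Reliability = 2.8 / 3.36 = 0.833.

0.833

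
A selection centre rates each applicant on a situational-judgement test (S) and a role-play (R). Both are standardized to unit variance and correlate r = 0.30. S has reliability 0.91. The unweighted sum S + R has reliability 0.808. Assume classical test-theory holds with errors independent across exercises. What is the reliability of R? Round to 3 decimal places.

Var(S+R) = 2 + 2·0.30 = 2.600.
True-score variance = ρ_S + ρ_R + 2·0.30, so 0.808 = (0.91 + ρ_R + 0.60) / 2.600.
ρ_R = 0.808·2.600 − 0.91 − 0.60 = 0.591.

0.591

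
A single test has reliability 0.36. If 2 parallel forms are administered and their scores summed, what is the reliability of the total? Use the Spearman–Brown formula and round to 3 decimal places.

0.529

ρ_k = kρ / (1 + (k−1)ρ) = 2·0.36 / (1 + 1·0.36) = 0.720 / 1.360 = 0.529.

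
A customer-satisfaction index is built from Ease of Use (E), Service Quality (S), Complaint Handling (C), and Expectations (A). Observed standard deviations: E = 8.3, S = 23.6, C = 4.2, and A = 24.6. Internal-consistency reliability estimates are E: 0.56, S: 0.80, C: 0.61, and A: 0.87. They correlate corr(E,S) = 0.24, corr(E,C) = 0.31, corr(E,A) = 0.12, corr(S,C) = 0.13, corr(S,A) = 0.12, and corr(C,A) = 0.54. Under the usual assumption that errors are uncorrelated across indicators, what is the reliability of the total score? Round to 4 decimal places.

0.8655

Var(E+S+C+A) = 8.3² + 23.6² + 4.2² + 24.6² + 2·[8.3·23.6·0.24 + 8.3·4.2·0.31 + 8.3·24.6·0.12 + 23.6·4.2·0.13 + 23.6·24.6·0.12 + 4.2·24.6·0.54] = 1248.65 + 441.33 = 1689.98.
Because errors are independent across components, Cov(Tᵢ,Tⱼ) = Cov(Xᵢ,Xⱼ); the off-diagonal part of the true-score variance is the same as above.
True-score variance = [8.3²·0.56 + 23.6²·0.80 + 4.2²·0.61 + 24.6²·0.87] + 441.33 = 1021.4 + 441.33 = 1462.73.
Reliability = 1462.73 / 1689.98 = 0.8655.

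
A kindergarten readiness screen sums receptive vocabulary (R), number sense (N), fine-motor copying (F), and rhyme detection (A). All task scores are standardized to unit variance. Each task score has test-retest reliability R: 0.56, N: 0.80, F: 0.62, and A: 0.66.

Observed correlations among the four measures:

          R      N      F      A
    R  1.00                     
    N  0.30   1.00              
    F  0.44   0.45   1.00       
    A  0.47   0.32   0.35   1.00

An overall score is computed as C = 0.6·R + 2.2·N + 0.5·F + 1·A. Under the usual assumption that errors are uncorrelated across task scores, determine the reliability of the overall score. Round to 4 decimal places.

0.8557

Var(C) = 0.6² + 2.2² + 0.5² + 1 + 2·[1.32·0.30 + 0.3·0.44 + 0.6·0.47 + 1.1·0.45 + 2.2·0.32 + 0.5·0.35] = 6.45 + 4.368 = 10.818.
Under uncorrelated errors the observed covariances equal the true-score covariances, so only the own-variance terms attenuate.
True-score variance = [0.6²·0.56 + 2.2²·0.80 + 0.5²·0.62 + 0.66] + 4.368 = 4.8886 + 4.368 = 9.2566.
Reliability = 9.2566 / 10.818 = 0.8557.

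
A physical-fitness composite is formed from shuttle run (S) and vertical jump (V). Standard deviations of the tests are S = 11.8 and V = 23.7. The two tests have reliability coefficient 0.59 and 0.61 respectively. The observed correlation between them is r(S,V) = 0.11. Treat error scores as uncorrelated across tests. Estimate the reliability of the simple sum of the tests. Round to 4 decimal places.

Var(S+V) = 11.8² + 23.7² + 2·[11.8·23.7·0.11] = 700.93 + 61.5252 = 762.455.
With uncorrelated errors the cross-covariances are all true-score covariance, so they carry over unchanged; only the diagonal terms shrink to ρᵢσᵢ².
True-score variance = [11.8²·0.59 + 23.7²·0.61] + 61.5252 = 424.782 + 61.5252 = 486.308.
Reliability = 486.308 / 762.455 = 0.6378.

0.6378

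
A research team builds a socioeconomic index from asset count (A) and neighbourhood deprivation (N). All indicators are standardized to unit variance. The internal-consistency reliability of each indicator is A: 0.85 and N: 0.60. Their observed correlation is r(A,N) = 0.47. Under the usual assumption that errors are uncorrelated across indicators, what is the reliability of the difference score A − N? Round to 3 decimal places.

0.481

Var(A−N) = 1 + 1 − 2·0.47 = 2 − 0.94 = 1.06.
With uncorrelated errors the cross-covariances are all true-score covariance, so they carry over unchanged; only the diagonal terms shrink to ρᵢσᵢ².
True-score variance = [0.85 + 0.60] − 0.94 = 1.45 − 0.94 = 0.51.
Reliability = 0.51 / 1.06 = 0.481.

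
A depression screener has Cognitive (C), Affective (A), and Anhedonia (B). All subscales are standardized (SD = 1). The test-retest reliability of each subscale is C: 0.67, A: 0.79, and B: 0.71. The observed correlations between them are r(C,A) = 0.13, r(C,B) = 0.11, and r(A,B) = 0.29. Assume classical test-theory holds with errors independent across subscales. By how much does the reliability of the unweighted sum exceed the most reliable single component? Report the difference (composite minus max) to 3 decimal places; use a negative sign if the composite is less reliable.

0.006

Var(sum) = 3 + 1.06 = 4.06; true-score variance = 2.17 + 1.06 = 3.23; composite reliability = 0.7956.
Max component reliability = 0.7900.
Difference = 0.7956 − 0.7900 = 0.006.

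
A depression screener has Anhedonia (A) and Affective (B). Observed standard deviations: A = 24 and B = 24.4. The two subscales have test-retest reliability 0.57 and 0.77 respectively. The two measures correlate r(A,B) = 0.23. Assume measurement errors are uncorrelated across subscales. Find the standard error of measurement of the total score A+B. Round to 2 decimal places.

Var(total) = 1171.36 + 269.376 = 1440.74.
True-score variance = 786.747 + 269.376 = 1056.12, so reliability = 0.7330.
Error variance = 1440.74 − 1056.12 = 384.613; SEM = √384.613 = 19.61.

19.61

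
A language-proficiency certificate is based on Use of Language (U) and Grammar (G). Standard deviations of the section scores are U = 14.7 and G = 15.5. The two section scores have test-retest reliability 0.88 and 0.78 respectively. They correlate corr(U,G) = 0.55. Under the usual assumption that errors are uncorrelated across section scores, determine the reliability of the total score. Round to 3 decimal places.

Var(U+G) = 14.7² + 15.5² + 2·[14.7·15.5·0.55] = 456.34 + 250.635 = 706.975.
Under uncorrelated errors the observed covariances equal the true-score covariances, so only the own-variance terms attenuate.
True-score variance = [14.7²·0.88 + 15.5²·0.78] + 250.635 = 377.554 + 250.635 = 628.189.
Reliability = 628.189 / 706.975 = 0.889.

0.889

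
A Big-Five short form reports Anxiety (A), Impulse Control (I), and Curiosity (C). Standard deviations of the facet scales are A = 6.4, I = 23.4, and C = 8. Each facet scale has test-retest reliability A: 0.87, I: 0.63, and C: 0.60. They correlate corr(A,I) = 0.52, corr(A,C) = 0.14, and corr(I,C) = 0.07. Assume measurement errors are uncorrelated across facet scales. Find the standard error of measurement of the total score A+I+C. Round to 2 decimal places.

15.28

Var(total) = 652.52 + 196.294 = 848.814.
True-score variance = 418.998 + 196.294 = 615.292, so reliability = 0.7249.
Error variance = 848.814 − 615.292 = 233.522; SEM = √233.522 = 15.28.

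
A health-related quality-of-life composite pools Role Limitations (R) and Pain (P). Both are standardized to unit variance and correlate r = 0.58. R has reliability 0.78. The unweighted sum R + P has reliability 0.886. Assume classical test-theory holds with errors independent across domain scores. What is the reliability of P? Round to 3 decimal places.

Var(R+P) = 2 + 2·0.58 = 3.160.
True-score variance = ρ_R + ρ_P + 2·0.58, so 0.886 = (0.78 + ρ_P + 1.16) / 3.160.
ρ_P = 0.886·3.160 − 0.78 − 1.16 = 0.860.

0.860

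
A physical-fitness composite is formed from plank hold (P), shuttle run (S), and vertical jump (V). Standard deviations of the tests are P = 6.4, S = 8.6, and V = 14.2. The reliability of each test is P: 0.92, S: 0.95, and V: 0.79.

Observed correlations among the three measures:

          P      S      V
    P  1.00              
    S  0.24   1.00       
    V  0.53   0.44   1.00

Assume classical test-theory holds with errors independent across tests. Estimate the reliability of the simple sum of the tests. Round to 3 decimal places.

0.910

Var(P+S+V) = 6.4² + 8.6² + 14.2² + 2·[6.4·8.6·0.24 + 6.4·14.2·0.53 + 8.6·14.2·0.44] = 316.56 + 230.218 = 546.778.
Under uncorrelated errors the observed covariances equal the true-score covariances, so only the own-variance terms attenuate.
True-score variance = [6.4²·0.92 + 8.6²·0.95 + 14.2²·0.79] + 230.218 = 267.241 + 230.218 = 497.458.
Reliability = 497.458 / 546.778 = 0.910.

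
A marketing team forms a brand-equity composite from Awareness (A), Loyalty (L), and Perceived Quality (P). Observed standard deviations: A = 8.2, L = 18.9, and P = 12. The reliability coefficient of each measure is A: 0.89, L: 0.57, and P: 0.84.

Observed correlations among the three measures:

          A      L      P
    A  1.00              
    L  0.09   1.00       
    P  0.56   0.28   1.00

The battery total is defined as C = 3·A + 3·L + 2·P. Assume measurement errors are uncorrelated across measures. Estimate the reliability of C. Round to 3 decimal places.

Var(C) = 3²·8.2² + 3²·18.9² + 2²·12² + 2·[9·8.2·18.9·0.09 + 6·8.2·12·0.56 + 6·18.9·12·0.28] = 4396.05 + 1674.36 = 6070.41.
With uncorrelated errors the cross-covariances are all true-score covariance, so they carry over unchanged; only the diagonal terms shrink to ρᵢσᵢ².
True-score variance = [3²·8.2²·0.89 + 3²·18.9²·0.57 + 2²·12²·0.84] + 1674.36 = 2854.92 + 1674.36 = 4529.28.
Reliability = 4529.28 / 6070.41 = 0.746.

0.746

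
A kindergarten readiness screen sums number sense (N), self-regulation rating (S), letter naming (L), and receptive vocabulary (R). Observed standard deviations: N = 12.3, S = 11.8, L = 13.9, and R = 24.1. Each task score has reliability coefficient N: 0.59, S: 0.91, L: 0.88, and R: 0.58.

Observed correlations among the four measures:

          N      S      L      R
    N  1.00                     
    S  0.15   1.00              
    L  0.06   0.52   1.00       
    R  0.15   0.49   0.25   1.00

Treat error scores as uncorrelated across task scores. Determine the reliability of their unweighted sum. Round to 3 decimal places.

0.814

Var(N+S+L+R) = 12.3² + 11.8² + 13.9² + 24.1² + 2·[12.3·11.8·0.15 + 12.3·13.9·0.06 + 12.3·24.1·0.15 + 11.8·13.9·0.52 + 11.8·24.1·0.49 + 13.9·24.1·0.25] = 1064.55 + 769.756 = 1834.31.
With uncorrelated errors the cross-covariances are all true-score covariance, so they carry over unchanged; only the diagonal terms shrink to ρᵢσᵢ².
True-score variance = [12.3²·0.59 + 11.8²·0.91 + 13.9²·0.88 + 24.1²·0.58] + 769.756 = 722.864 + 769.756 = 1492.62.
Reliability = 1492.62 / 1834.31 = 0.814.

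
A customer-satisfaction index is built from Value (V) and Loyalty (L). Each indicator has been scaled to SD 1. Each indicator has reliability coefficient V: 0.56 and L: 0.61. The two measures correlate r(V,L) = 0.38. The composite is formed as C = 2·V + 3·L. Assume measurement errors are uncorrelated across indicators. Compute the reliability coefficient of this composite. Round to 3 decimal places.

Var(C) = 2² + 3² + 2·[6·0.38] = 13 + 4.56 = 17.56.
Because errors are independent across components, Cov(Tᵢ,Tⱼ) = Cov(Xᵢ,Xⱼ); the off-diagonal part of the true-score variance is the same as above.
True-score variance = [2²·0.56 + 3²·0.61] + 4.56 = 7.73 + 4.56 = 12.29.
Reliability = 12.29 / 17.56 = 0.700.

0.700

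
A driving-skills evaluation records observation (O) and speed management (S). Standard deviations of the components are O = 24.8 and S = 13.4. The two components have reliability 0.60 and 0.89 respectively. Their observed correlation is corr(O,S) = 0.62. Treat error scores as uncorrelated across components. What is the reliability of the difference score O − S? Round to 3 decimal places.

Var(O−S) = 24.8² + 13.4² − 2·24.8·13.4·0.62 = 794.6 − 412.077 = 382.523.
Because errors are independent across components, Cov(Tᵢ,Tⱼ) = Cov(Xᵢ,Xⱼ); the off-diagonal part of the true-score variance is the same as above.
True-score variance = [24.8²·0.60 + 13.4²·0.89] − 412.077 = 528.832 − 412.077 = 116.756.
Reliability = 116.756 / 382.523 = 0.305.

0.305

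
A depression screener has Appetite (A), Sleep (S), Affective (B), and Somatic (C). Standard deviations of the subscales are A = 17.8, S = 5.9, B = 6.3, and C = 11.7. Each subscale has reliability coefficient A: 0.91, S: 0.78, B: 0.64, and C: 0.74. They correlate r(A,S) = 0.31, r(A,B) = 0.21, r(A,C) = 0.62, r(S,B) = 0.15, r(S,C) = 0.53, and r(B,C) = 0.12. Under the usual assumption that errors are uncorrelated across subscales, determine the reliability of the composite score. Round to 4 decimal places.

0.9140

Var(A+S+B+C) = 17.8² + 5.9² + 6.3² + 11.7² + 2·[17.8·5.9·0.31 + 17.8·6.3·0.21 + 17.8·11.7·0.62 + 5.9·6.3·0.15 + 5.9·11.7·0.53 + 6.3·11.7·0.12] = 528.23 + 472.467 = 1000.7.
With uncorrelated errors the cross-covariances are all true-score covariance, so they carry over unchanged; only the diagonal terms shrink to ρᵢσᵢ².
True-score variance = [17.8²·0.91 + 5.9²·0.78 + 6.3²·0.64 + 11.7²·0.74] + 472.467 = 442.176 + 472.467 = 914.643.
Reliability = 914.643 / 1000.7 = 0.9140.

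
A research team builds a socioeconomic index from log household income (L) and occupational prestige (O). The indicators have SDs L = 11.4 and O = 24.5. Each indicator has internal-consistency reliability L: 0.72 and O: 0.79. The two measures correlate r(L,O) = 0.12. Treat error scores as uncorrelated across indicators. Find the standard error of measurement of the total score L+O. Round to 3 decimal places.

12.745

Var(total) = 730.21 + 67.032 = 797.242.
True-score variance = 567.769 + 67.032 = 634.801, so reliability = 0.7962.
Error variance = 797.242 − 634.801 = 162.441; SEM = √162.441 = 12.745.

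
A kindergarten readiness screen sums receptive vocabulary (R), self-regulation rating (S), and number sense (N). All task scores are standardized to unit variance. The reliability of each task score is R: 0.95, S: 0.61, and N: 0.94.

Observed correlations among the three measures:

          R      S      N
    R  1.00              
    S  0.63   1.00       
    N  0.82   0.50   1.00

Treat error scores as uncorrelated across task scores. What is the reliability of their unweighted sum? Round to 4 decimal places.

Var(R+S+N) = 3 + 2·[0.63 + 0.82 + 0.50] = 3 + 3.9 = 6.9.
Under uncorrelated errors the observed covariances equal the true-score covariances, so only the own-variance terms attenuate.
True-score variance = [0.95 + 0.61 + 0.94] + 3.9 = 2.5 + 3.9 = 6.4.
Reliability = 6.4 / 6.9 = 0.9275.

0.9275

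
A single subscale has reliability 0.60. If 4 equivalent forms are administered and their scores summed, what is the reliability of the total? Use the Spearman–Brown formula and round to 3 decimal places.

ρ_k = kρ / (1 + (k−1)ρ) = 4·0.60 / (1 + 3·0.60) = 2.400 / 2.800 = 0.857.

0.857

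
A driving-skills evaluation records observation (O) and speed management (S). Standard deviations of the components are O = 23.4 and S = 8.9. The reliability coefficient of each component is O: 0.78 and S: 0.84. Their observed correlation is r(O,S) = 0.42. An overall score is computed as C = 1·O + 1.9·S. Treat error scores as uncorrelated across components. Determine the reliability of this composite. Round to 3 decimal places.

Var(C) = 23.4² + 1.9²·8.9² + 2·[1.9·23.4·8.9·0.42] = 833.508 + 332.383 = 1165.89.
With uncorrelated errors the cross-covariances are all true-score covariance, so they carry over unchanged; only the diagonal terms shrink to ρᵢσᵢ².
True-score variance = [23.4²·0.78 + 1.9²·8.9²·0.84] + 332.383 = 667.293 + 332.383 = 999.676.
Reliability = 999.676 / 1165.89 = 0.857.

0.857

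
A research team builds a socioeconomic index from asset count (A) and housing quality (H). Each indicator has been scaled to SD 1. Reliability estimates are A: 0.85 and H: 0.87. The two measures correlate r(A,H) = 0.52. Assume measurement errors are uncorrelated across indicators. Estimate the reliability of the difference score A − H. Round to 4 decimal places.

Var(A−H) = 1 + 1 − 2·0.52 = 2 − 1.04 = 0.96.
Because errors are independent across components, Cov(Tᵢ,Tⱼ) = Cov(Xᵢ,Xⱼ); the off-diagonal part of the true-score variance is the same as above.
True-score variance = [0.85 + 0.87] − 1.04 = 1.72 − 1.04 = 0.68.
Reliability = 0.68 / 0.96 = 0.7083.

0.7083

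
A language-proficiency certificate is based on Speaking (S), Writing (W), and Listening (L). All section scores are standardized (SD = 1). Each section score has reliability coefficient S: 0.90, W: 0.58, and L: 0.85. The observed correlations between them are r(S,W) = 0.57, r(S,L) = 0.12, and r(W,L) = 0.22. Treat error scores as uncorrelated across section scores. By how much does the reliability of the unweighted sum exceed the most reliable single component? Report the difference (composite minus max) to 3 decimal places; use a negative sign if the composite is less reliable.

Var(sum) = 3 + 1.82 = 4.82; true-score variance = 2.33 + 1.82 = 4.15; composite reliability = 0.8610.
Max component reliability = 0.9000.
Difference = 0.8610 − 0.9000 = -0.039.

-0.039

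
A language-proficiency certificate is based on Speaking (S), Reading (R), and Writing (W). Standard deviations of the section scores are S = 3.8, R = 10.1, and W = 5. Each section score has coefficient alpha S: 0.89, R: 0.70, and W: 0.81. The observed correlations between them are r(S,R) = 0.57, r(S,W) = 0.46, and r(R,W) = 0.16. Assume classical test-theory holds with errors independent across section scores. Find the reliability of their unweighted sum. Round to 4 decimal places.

0.8312

Var(S+R+W) = 3.8² + 10.1² + 5² + 2·[3.8·10.1·0.57 + 3.8·5·0.46 + 10.1·5·0.16] = 141.45 + 77.3932 = 218.843.
With uncorrelated errors the cross-covariances are all true-score covariance, so they carry over unchanged; only the diagonal terms shrink to ρᵢσᵢ².
True-score variance = [3.8²·0.89 + 10.1²·0.70 + 5²·0.81] + 77.3932 = 104.509 + 77.3932 = 181.902.
Reliability = 181.902 / 218.843 = 0.8312.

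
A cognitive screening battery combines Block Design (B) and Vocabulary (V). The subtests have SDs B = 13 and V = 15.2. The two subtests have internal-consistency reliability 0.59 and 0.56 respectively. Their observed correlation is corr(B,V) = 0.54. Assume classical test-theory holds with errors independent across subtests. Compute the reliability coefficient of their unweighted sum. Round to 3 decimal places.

0.721

Var(B+V) = 13² + 15.2² + 2·[13·15.2·0.54] = 400.04 + 213.408 = 613.448.
With uncorrelated errors the cross-covariances are all true-score covariance, so they carry over unchanged; only the diagonal terms shrink to ρᵢσᵢ².
True-score variance = [13²·0.59 + 15.2²·0.56] + 213.408 = 229.092 + 213.408 = 442.5.
Reliability = 442.5 / 613.448 = 0.721.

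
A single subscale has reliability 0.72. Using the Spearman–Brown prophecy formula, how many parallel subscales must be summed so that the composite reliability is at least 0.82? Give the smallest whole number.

k ≥ ρ*(1−ρ₁)/(ρ₁(1−ρ*)) = 0.82·0.28 / (0.72·0.18) = 1.772.
Smallest integer k = 2.

2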